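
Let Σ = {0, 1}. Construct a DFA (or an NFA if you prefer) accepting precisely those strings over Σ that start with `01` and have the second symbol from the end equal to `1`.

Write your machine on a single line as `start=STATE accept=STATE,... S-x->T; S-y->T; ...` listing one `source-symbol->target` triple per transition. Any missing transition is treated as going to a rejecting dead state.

start=q0; accept=q4,q5; q0-0->q1; q0-1->q2; q1-0->q2; q1-1->q3; q2-0->q2; q2-1->q2; q3-0->q4; q3-1->q5; q4-0->q6; q4-1->q3; q5-0->q4; q5-1->q5; q6-0->q6; q6-1->q3

Run two small machines in parallel and take their product. The first has 4 states tracking whether the input so far still matches the prefix `01`; the second has 7 states tracking the last 2 symbols read. A product state is a pair (one from each), accepting exactly when both do. Minimizing collapses redundant product states.
A 7-state machine:
        0   1  
>  q0   q1  q2 
   q1   q2  q3 
   q2   q2  q2 
   q3   q4  q5 
 * q4   q6  q3 
 * q5   q4  q5 
   q6   q6  q3 
(> = start, * = accepting)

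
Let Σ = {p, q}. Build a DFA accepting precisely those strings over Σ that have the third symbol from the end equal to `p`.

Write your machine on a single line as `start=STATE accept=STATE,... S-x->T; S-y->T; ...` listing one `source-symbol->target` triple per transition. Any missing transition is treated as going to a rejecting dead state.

A DFA must remember the last 3 symbols (since which symbol is third-to-last isn't known until the input ends). Use one state per possible window of the last ≤3 symbols; accept from those whose window starts with `p`.
With 15 states:
          p    q  
>  S0     S1   S2 
   S1     S3   S4 
   S2     S5   S6 
   S3     S7   S8 
   S4     S9  S10 
   S5    S11  S12 
   S6    S13  S14 
 * S7     S7   S8 
 * S8     S9  S10 
 * S9    S11  S12 
 * S10   S13  S14 
   S11    S7   S8 
   S12    S9  S10 
   S13   S11  S12 
   S14   S13  S14 
(> = start, * = accepting)

start=S0; accept=S7,S8,S9,S10; S0-p->S1; S0-q->S2; S1-p->S3; S1-q->S4; S2-p->S5; S2-q->S6; S3-p->S7; S3-q->S8; S4-p->S9; S4-q->S10; S5-p->S11; S5-q->S12; S6-p->S13; S6-q->S14; S7-p->S7; S7-q->S8; S8-p->S9; S8-q->S10; S9-p->S11; S9-q->S12; S10-p->S13; S10-q->S14; S11-p->S7; S11-q->S8; S12-p->S9; S12-q->S10; S13-p->S11; S13-q->S12; S14-p->S13; S14-q->S14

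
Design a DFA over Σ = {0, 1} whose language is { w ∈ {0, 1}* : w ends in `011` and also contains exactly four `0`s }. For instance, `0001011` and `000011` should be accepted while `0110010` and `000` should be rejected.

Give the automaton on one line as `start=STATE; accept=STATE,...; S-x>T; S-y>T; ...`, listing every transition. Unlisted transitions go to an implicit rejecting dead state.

start=q0; accept=q7; q0-0>q1; q0-1>q0; q1-0>q2; q1-1>q1; q2-0>q3; q2-1>q2; q3-0>q4; q3-1>q3; q4-0>q5; q4-1>q6; q5-0>q5; q5-1>q5; q6-0>q5; q6-1>q7; q7-0>q5; q7-1>q5

Build one automaton per condition and run them in lockstep. The first has 4 states tracking how much of the suffix `011` has currently been matched; the second has 6 states tracking the count of `0`s, saturating at 5. A product state is a pair (one from each), accepting exactly when both do. After merging equivalent states the machine shrinks.
8 states suffice.
        0   1  
>  q0   q1  q0 
   q1   q2  q1 
   q2   q3  q2 
   q3   q4  q3 
   q4   q5  q6 
   q5   q5  q5 
   q6   q5  q7 
 * q7   q5  q5 
(> = start, * = accepting)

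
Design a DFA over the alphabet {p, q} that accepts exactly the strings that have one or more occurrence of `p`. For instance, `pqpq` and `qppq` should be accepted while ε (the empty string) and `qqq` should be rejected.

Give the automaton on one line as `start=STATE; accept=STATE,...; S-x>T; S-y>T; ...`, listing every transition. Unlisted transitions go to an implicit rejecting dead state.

Count `p`s, saturating at 2: state S0 means no `p` yet, S1 means one `p` seen, S2 means more than one. Each `p` increments (capped at S2); other symbols loop. Accept from {S1, S2}.
With 3 states:
        p   q  
>  S0   S1  S0 
 * S1   S2  S1 
 * S2   S2  S2 
(> = start, * = accepting)

start=S0; accept=S1,S2; S0-p>S1; S0-q>S0; S1-p>S2; S1-q>S1; S2-p>S2; S2-q>S2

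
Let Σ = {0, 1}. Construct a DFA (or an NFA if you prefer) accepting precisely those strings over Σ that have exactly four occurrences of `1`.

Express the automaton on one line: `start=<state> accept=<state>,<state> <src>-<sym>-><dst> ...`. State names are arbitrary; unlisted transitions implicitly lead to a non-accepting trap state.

Only the number of `1`s matters, and only up to 5. Make a chain A → B → C → D → E → F advanced by each `1` (with F absorbing); every other symbol self-loops. The accepting set is {E}.
A 6-state machine:
       0  1 
>  A   A  B 
   B   B  C 
   C   C  D 
   D   D  E 
 * E   E  F 
   F   F  F 
(> = start, * = accepting)

start=A accept=E A-0->A A-1->B B-0->B B-1->C C-0->C C-1->D D-0->D D-1->E E-0->E E-1->F F-0->F F-1->F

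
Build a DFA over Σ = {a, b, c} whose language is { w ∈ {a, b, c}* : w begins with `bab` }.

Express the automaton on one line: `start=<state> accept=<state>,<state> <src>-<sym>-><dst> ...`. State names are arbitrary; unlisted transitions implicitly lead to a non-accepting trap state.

Check the first 3 symbols one by one: s0 through s2 record how many have matched `bab` so far; any wrong symbol goes to the dead state s4. After all 3 match we enter the accepting sink s3.
With 5 states:
        a   b   c  
>  s0   s4  s1  s4 
   s1   s2  s4  s4 
   s2   s4  s3  s4 
 * s3   s3  s3  s3 
   s4   s4  s4  s4 
(> = start, * = accepting)

start=s0 accept=s3 s0-a->s4 s0-b->s1 s0-c->s4 s1-a->s2 s1-b->s4 s1-c->s4 s2-a->s4 s2-b->s3 s2-c->s4 s3-a->s3 s3-b->s3 s3-c->s3 s4-a->s4 s4-b->s4 s4-c->s4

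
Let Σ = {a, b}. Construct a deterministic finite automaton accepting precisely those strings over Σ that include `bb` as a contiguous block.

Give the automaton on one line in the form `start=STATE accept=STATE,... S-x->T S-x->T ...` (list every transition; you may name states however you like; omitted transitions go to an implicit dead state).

Track how much of `bb` has been matched so far: state S0 is no progress, S2 is the absorbing accept state reached once `bb` has occurred. Intermediate states record partial matches; on a mismatch, fall back to the longest reusable overlap.
3 states suffice.
        a   b  
>  S0   S0  S1 
   S1   S0  S2 
 * S2   S2  S2 
(> = start, * = accepting)

start=S0 accept=S2 S0-a->S0 S0-b->S1 S1-a->S0 S1-b->S2 S2-a->S2 S2-b->S2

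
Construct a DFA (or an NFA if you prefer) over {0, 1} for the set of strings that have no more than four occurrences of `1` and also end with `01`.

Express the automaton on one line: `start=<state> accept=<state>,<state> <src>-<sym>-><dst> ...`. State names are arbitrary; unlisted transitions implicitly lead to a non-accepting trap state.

start=A accept=D,G,J,M A-0->B A-1->C B-0->B B-1->D C-0->E C-1->F D-0->E D-1->F E-0->E E-1->G F-0->H F-1->I G-0->H G-1->I H-0->H H-1->J I-0->K I-1->L J-0->K J-1->L K-0->K K-1->M L-0->L L-1->L M-0->L M-1->L

Run two small machines in parallel and take their product. The first has 6 states tracking the count of `1`s, saturating at 5; the second has 3 states tracking how much of the suffix `01` has currently been matched. A product state is a pair (one from each), accepting exactly when both do. After merging equivalent states the machine shrinks.
13 states suffice.
       0  1 
>  A   B  C 
   B   B  D 
   C   E  F 
 * D   E  F 
   E   E  G 
   F   H  I 
 * G   H  I 
   H   H  J 
   I   K  L 
 * J   K  L 
   K   K  M 
   L   L  L 
 * M   L  L 
(> = start, * = accepting)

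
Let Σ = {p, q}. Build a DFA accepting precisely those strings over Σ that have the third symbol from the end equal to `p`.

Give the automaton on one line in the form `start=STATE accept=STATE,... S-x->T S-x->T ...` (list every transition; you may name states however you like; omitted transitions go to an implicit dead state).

start=s0 accept=s7,s8,s9,s10 s0-p->s1 s0-q->s2 s1-p->s3 s1-q->s4 s2-p->s5 s2-q->s6 s3-p->s7 s3-q->s8 s4-p->s9 s4-q->s10 s5-p->s11 s5-q->s12 s6-p->s13 s6-q->s14 s7-p->s7 s7-q->s8 s8-p->s9 s8-q->s10 s9-p->s11 s9-q->s12 s10-p->s13 s10-q->s14 s11-p->s7 s11-q->s8 s12-p->s9 s12-q->s10 s13-p->s11 s13-q->s12 s14-p->s13 s14-q->s14

A DFA must remember the last 3 symbols (since which symbol is third-to-last isn't known until the input ends). Use one state per possible window of the last ≤3 symbols; accept from those whose window starts with `p`.
With 15 states:
          p    q  
>  s0     s1   s2 
   s1     s3   s4 
   s2     s5   s6 
   s3     s7   s8 
   s4     s9  s10 
   s5    s11  s12 
   s6    s13  s14 
 * s7     s7   s8 
 * s8     s9  s10 
 * s9    s11  s12 
 * s10   s13  s14 
   s11    s7   s8 
   s12    s9  s10 
   s13   s11  s12 
   s14   s13  s14 
(> = start, * = accepting)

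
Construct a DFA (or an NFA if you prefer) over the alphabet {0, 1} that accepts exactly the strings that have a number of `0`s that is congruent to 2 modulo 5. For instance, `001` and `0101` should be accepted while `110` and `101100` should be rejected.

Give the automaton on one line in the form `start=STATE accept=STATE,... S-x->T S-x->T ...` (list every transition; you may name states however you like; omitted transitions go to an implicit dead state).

start=q0 accept=q2 q0-0->q1 q0-1->q0 q1-0->q2 q1-1->q1 q2-0->q3 q2-1->q2 q3-0->q4 q3-1->q3 q4-0->q0 q4-1->q4

Keep the running count of `0`s modulo 5: each `0` advances along the cycle q0 → q1 → q2 → q3 → q4 → q0 while other symbols loop. Accept at q2.
        0   1  
>  q0   q1  q0 
   q1   q2  q1 
 * q2   q3  q2 
   q3   q4  q3 
   q4   q0  q4 
(> = start, * = accepting)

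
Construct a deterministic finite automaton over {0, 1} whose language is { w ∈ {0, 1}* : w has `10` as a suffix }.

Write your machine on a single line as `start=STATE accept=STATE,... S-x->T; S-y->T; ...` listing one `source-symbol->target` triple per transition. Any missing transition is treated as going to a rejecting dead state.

start=s0; accept=s2; s0-0->s0; s0-1->s1; s1-0->s2; s1-1->s1; s2-0->s0; s2-1->s1

Let each state record the length of the longest suffix of the input read so far that is also a prefix of `10`. s1 means the last symbol is `1`; s2 means the last 2 symbols are `10`. Accept only at s2, where the string currently ends in `10`.
With 3 states:
        0   1  
>  s0   s0  s1 
   s1   s2  s1 
 * s2   s0  s1 
(> = start, * = accepting)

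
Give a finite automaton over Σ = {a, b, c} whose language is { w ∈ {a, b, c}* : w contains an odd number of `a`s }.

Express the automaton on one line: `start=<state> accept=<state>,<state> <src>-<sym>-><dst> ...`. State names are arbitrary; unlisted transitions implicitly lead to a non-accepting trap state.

start=q0 accept=q1 q0-a->q1 q0-b->q0 q0-c->q0 q1-a->q0 q1-b->q1 q1-c->q1

Keep the running count of `a`s modulo 2: each `a` advances along the cycle q0 → q1 → q0 while other symbols loop. Accept at q1.
A 2-state machine:
        a   b   c  
>  q0   q1  q0  q0 
 * q1   q0  q1  q1 
(> = start, * = accepting)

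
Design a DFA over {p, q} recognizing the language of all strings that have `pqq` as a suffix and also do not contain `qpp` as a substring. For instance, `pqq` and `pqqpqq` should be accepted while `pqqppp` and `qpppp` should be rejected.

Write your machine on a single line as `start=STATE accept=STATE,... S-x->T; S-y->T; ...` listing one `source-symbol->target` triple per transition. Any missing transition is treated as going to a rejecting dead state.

start=s0; accept=s5; s0-p->s1; s0-q->s2; s1-p->s1; s1-q->s3; s2-p->s4; s2-q->s2; s3-p->s4; s3-q->s5; s4-p->s6; s4-q->s3; s5-p->s4; s5-q->s2; s6-p->s6; s6-q->s6

Handle the two conditions separately and then intersect. One (4 states) tracks how much of the suffix `pqq` has currently been matched; the other (4 states) tracks partial matches of the forbidden pattern `qpp`. Each combined state is a pair, one component from each; accept when both components accept. Equivalent product states are then merged.
With 7 states:
        p   q  
>  s0   s1  s2 
   s1   s1  s3 
   s2   s4  s2 
   s3   s4  s5 
   s4   s6  s3 
 * s5   s4  s2 
   s6   s6  s6 
(> = start, * = accepting)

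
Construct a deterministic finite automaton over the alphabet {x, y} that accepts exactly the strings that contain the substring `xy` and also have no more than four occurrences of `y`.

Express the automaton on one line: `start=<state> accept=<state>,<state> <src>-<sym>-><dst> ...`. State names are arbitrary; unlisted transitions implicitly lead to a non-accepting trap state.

start=q0 accept=q3,q6,q9,q12 q0-x->q1 q0-y->q2 q1-x->q1 q1-y->q3 q2-x->q4 q2-y->q5 q3-x->q3 q3-y->q6 q4-x->q4 q4-y->q6 q5-x->q7 q5-y->q8 q6-x->q6 q6-y->q9 q7-x->q7 q7-y->q9 q8-x->q10 q8-y->q11 q9-x->q9 q9-y->q12 q10-x->q10 q10-y->q12 q11-x->q11 q11-y->q11 q12-x->q12 q12-y->q11

Build one automaton per condition and run them in lockstep. The first has 3 states tracking whether and how much of `xy` has been seen; the second has 6 states tracking the count of `y`s, saturating at 5. A product state is a pair (one from each), accepting exactly when both do. Minimizing collapses redundant product states.
13 states suffice.
          x    y  
>  q0     q1   q2 
   q1     q1   q3 
   q2     q4   q5 
 * q3     q3   q6 
   q4     q4   q6 
   q5     q7   q8 
 * q6     q6   q9 
   q7     q7   q9 
   q8    q10  q11 
 * q9     q9  q12 
   q10   q10  q12 
   q11   q11  q11 
 * q12   q12  q11 
(> = start, * = accepting)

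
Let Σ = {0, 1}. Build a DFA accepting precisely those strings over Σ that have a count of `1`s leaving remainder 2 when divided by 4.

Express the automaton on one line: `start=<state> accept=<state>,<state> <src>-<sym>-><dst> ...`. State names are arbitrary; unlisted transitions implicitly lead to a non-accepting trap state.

The only thing that matters is how many `1`s have appeared, reduced mod 4. Use one state per residue: q0 for 0, …, q3 for 3. Reading `1` moves to the next residue; anything else stays put. q2 is accepting.
4 states suffice.
        0   1  
>  q0   q0  q1 
   q1   q1  q2 
 * q2   q2  q3 
   q3   q3  q0 
(> = start, * = accepting)

start=q0 accept=q2 q0-0->q0 q0-1->q1 q1-0->q1 q1-1->q2 q2-0->q2 q2-1->q3 q3-0->q3 q3-1->q0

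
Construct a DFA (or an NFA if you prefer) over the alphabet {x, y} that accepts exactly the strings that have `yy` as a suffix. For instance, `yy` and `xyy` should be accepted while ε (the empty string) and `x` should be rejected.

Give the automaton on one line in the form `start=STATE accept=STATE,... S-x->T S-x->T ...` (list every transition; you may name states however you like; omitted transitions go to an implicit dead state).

Let each state record the length of the longest suffix of the input read so far that is also a prefix of `yy`. q1 means the last symbol is `y`; q2 means the last 2 symbols are `yy`. Accept only at q2, where the string currently ends in `yy`.
A 3-state machine:
        x   y  
>  q0   q0  q1 
   q1   q0  q2 
 * q2   q0  q2 
(> = start, * = accepting)

start=q0 accept=q2 q0-x->q0 q0-y->q1 q1-x->q0 q1-y->q2 q2-x->q0 q2-y->q2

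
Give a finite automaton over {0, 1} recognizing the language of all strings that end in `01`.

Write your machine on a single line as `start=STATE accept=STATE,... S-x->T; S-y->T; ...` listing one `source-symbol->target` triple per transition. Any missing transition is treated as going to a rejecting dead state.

start=S0; accept=S2; S0-0->S1; S0-1->S0; S1-0->S1; S1-1->S2; S2-0->S1; S2-1->S0

Remember how much of `01` the current input suffix matches. State S0 means no match yet; S1 means the last symbol is `0`; S2 means the last 2 symbols are `01`. Only S2 accepts. On a mismatch, fall back to the longest proper suffix that is still a prefix of `01`.
        0   1  
>  S0   S1  S0 
   S1   S1  S2 
 * S2   S1  S0 
(> = start, * = accepting)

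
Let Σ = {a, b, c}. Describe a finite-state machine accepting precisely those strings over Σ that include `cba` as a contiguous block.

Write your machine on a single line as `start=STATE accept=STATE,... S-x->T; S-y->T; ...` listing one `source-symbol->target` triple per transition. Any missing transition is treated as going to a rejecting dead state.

start=s0; accept=s3; s0-a->s0; s0-b->s0; s0-c->s1; s1-a->s0; s1-b->s2; s1-c->s1; s2-a->s3; s2-b->s0; s2-c->s1; s3-a->s3; s3-b->s3; s3-c->s3

States s0..s2 record the length of the longest prefix of `cba` that matches the current input suffix. Reaching s3 means `cba` has been seen, and we stay there forever. Accept from s3.
        a   b   c  
>  s0   s0  s0  s1 
   s1   s0  s2  s1 
   s2   s3  s0  s1 
 * s3   s3  s3  s3 
(> = start, * = accepting)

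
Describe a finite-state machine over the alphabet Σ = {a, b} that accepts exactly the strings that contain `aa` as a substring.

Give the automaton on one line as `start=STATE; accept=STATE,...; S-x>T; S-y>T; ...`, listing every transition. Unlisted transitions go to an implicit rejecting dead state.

Track how much of `aa` has been matched so far: state q0 is no progress, q2 is the absorbing accept state reached once `aa` has occurred. Intermediate states record partial matches; on a mismatch, fall back to the longest reusable overlap.
3 states suffice.
        a   b  
>  q0   q1  q0 
   q1   q2  q0 
 * q2   q2  q2 
(> = start, * = accepting)

start=q0; accept=q2; q0-a>q1; q0-b>q0; q1-a>q2; q1-b>q0; q2-a>q2; q2-b>q2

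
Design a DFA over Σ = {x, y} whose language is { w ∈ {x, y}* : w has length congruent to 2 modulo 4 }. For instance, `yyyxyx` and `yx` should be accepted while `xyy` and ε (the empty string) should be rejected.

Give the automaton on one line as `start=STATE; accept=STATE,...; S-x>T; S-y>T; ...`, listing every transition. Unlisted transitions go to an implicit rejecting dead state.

start=s0; accept=s2; s0-x>s1; s0-y>s1; s1-x>s2; s1-y>s2; s2-x>s3; s2-y>s3; s3-x>s0; s3-y>s0

Only the length mod 4 matters, so use a 4-cycle: from any state, every input symbol moves to the next state, wrapping s3 back to s0. Mark s2 accepting.
A 4-state machine:
        x   y  
>  s0   s1  s1 
   s1   s2  s2 
 * s2   s3  s3 
   s3   s0  s0 
(> = start, * = accepting)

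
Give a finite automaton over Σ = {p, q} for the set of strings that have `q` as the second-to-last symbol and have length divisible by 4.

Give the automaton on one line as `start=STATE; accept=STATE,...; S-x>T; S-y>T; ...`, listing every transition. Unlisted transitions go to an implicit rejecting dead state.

Run two small machines in parallel and take their product. The first has 7 states tracking the last 2 symbols read; the second has 4 states tracking the input length modulo 4. A product state is a pair (one from each), accepting exactly when both do. Minimizing collapses redundant product states.
A 6-state machine:
       p  q 
>  A   B  B 
   B   C  C 
   C   D  E 
   D   A  A 
   E   F  F 
 * F   B  B 
(> = start, * = accepting)

start=A; accept=F; A-p>B; A-q>B; B-p>C; B-q>C; C-p>D; C-q>E; D-p>A; D-q>A; E-p>F; E-q>F; F-p>B; F-q>B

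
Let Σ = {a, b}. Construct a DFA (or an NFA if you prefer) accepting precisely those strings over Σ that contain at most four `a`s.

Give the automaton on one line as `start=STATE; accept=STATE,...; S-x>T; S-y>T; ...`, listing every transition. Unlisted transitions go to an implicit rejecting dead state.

start=S0; accept=S0,S1,S2,S3,S4; S0-a>S1; S0-b>S0; S1-a>S2; S1-b>S1; S2-a>S3; S2-b>S2; S3-a>S4; S3-b>S3; S4-a>S5; S4-b>S4; S5-a>S5; S5-b>S5

Only the number of `a`s matters, and only up to 5. Make a chain S0 → S1 → S2 → S3 → S4 → S5 advanced by each `a` (with S5 absorbing); every other symbol self-loops. The accepting set is {S0, S1, S2, S3, S4}.
        a   b  
>* S0   S1  S0 
 * S1   S2  S1 
 * S2   S3  S2 
 * S3   S4  S3 
 * S4   S5  S4 
   S5   S5  S5 
(> = start, * = accepting)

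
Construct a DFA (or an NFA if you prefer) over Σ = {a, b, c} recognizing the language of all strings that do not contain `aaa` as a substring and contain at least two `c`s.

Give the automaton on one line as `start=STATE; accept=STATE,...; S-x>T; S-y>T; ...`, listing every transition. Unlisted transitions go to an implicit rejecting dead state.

Build one automaton per condition and run them in lockstep. The first has 4 states tracking partial matches of the forbidden pattern `aaa`; the second has 4 states tracking the count of `c`s, saturating at 3. A product state is a pair (one from each), accepting exactly when both do. Equivalent product states are then merged.
        a   b   c  
>  q0   q1  q0  q2 
   q1   q3  q0  q2 
   q2   q4  q2  q5 
   q3   q6  q0  q2 
   q4   q7  q2  q5 
 * q5   q8  q5  q5 
   q6   q6  q6  q6 
   q7   q6  q2  q5 
 * q8   q9  q5  q5 
 * q9   q6  q5  q5 
(> = start, * = accepting)

start=q0; accept=q5,q8,q9; q0-a>q1; q0-b>q0; q0-c>q2; q1-a>q3; q1-b>q0; q1-c>q2; q2-a>q4; q2-b>q2; q2-c>q5; q3-a>q6; q3-b>q0; q3-c>q2; q4-a>q7; q4-b>q2; q4-c>q5; q5-a>q8; q5-b>q5; q5-c>q5; q6-a>q6; q6-b>q6; q6-c>q6; q7-a>q6; q7-b>q2; q7-c>q5; q8-a>q9; q8-b>q5; q8-c>q5; q9-a>q6; q9-b>q5; q9-c>q5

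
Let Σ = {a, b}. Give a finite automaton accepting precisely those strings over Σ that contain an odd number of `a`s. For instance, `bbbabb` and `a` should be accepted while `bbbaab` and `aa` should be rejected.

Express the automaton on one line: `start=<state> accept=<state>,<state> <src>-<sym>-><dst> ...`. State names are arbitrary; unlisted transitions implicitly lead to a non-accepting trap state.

The only thing that matters is how many `a`s have appeared, reduced mod 2. Use one state per residue: q0 for 0, …, q1 for 1. Reading `a` moves to the next residue; anything else stays put. q1 is accepting.
With 2 states:
        a   b  
>  q0   q1  q0 
 * q1   q0  q1 
(> = start, * = accepting)

start=q0 accept=q1 q0-a->q1 q0-b->q0 q1-a->q0 q1-b->q1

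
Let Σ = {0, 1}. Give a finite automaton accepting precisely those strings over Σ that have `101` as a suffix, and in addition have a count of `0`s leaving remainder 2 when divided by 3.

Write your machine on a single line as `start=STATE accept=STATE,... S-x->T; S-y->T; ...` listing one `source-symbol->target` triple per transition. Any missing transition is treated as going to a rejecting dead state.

Run two small machines in parallel and take their product. One (4 states) tracks how much of the suffix `101` has currently been matched; the other (3 states) tracks the count of `0`s modulo 3. Each combined state is a pair, one component from each; accept when both components accept. Equivalent product states are then merged.
6 states suffice.
        0   1  
>  q0   q1  q0 
   q1   q2  q3 
   q2   q0  q2 
   q3   q4  q3 
   q4   q0  q5 
 * q5   q0  q2 
(> = start, * = accepting)

start=q0; accept=q5; q0-0->q1; q0-1->q0; q1-0->q2; q1-1->q3; q2-0->q0; q2-1->q2; q3-0->q4; q3-1->q3; q4-0->q0; q4-1->q5; q5-0->q0; q5-1->q2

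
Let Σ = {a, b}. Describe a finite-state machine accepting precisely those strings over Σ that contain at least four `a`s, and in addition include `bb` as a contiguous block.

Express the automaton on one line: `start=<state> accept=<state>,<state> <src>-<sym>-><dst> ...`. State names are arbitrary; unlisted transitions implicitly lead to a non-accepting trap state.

Build one automaton per condition and run them in lockstep. The first has 6 states tracking the count of `a`s, saturating at 5; the second has 3 states tracking whether and how much of `bb` has been seen. A product state is a pair (one from each), accepting exactly when both do.
With 18 states:
          a    b  
>  S0     S1   S2 
   S1     S3   S4 
   S2     S1   S5 
   S3     S6   S7 
   S4     S3   S8 
   S5     S8   S5 
   S6     S9  S10 
   S7     S6  S11 
   S8    S11   S8 
   S9    S12  S13 
   S10    S9  S14 
   S11   S14  S11 
   S12   S12  S15 
   S13   S12  S16 
   S14   S16  S14 
   S15   S12  S17 
 * S16   S17  S16 
 * S17   S17  S17 
(> = start, * = accepting)

start=S0 accept=S16,S17 S0-a->S1 S0-b->S2 S1-a->S3 S1-b->S4 S2-a->S1 S2-b->S5 S3-a->S6 S3-b->S7 S4-a->S3 S4-b->S8 S5-a->S8 S5-b->S5 S6-a->S9 S6-b->S10 S7-a->S6 S7-b->S11 S8-a->S11 S8-b->S8 S9-a->S12 S9-b->S13 S10-a->S9 S10-b->S14 S11-a->S14 S11-b->S11 S12-a->S12 S12-b->S15 S13-a->S12 S13-b->S16 S14-a->S16 S14-b->S14 S15-a->S12 S15-b->S17 S16-a->S17 S16-b->S16 S17-a->S17 S17-b->S17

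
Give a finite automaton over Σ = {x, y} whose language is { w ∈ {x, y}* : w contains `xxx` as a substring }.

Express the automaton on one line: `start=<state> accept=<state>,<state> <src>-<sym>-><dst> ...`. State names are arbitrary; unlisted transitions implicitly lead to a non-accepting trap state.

start=s0 accept=s3 s0-x->s1 s0-y->s0 s1-x->s2 s1-y->s0 s2-x->s3 s2-y->s0 s3-x->s3 s3-y->s3

States s0..s2 record the length of the longest prefix of `xxx` that matches the current input suffix. Reaching s3 means `xxx` has been seen, and we stay there forever. Accept from s3.
4 states suffice.
        x   y  
>  s0   s1  s0 
   s1   s2  s0 
   s2   s3  s0 
 * s3   s3  s3 
(> = start, * = accepting)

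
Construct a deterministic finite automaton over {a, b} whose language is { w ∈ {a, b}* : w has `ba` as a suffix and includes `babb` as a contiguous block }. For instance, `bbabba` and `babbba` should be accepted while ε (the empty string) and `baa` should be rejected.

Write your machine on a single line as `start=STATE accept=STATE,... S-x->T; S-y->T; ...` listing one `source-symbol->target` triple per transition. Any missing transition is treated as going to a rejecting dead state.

start=q0; accept=q5; q0-a->q0; q0-b->q1; q1-a->q2; q1-b->q1; q2-a->q0; q2-b->q3; q3-a->q2; q3-b->q4; q4-a->q5; q4-b->q4; q5-a->q6; q5-b->q4; q6-a->q6; q6-b->q4

Run two small machines in parallel and take their product. The first has 3 states tracking how much of the suffix `ba` has currently been matched; the second has 5 states tracking whether and how much of `babb` has been seen. A product state is a pair (one from each), accepting exactly when both do.
A 7-state machine:
        a   b  
>  q0   q0  q1 
   q1   q2  q1 
   q2   q0  q3 
   q3   q2  q4 
   q4   q5  q4 
 * q5   q6  q4 
   q6   q6  q4 
(> = start, * = accepting)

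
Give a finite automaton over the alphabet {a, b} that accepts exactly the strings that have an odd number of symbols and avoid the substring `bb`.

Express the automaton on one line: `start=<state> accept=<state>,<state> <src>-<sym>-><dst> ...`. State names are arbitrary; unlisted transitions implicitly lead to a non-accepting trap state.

start=q0 accept=q1,q2 q0-a->q1 q0-b->q2 q1-a->q0 q1-b->q3 q2-a->q0 q2-b->q4 q3-a->q1 q3-b->q4 q4-a->q4 q4-b->q4

Build one automaton per condition and run them in lockstep. One (2 states) tracks the input length modulo 2; the other (3 states) tracks partial matches of the forbidden pattern `bb`. Each combined state is a pair, one component from each; accept when both components accept. Minimizing collapses redundant product states.
A 5-state machine:
        a   b  
>  q0   q1  q2 
 * q1   q0  q3 
 * q2   q0  q4 
   q3   q1  q4 
   q4   q4  q4 
(> = start, * = accepting)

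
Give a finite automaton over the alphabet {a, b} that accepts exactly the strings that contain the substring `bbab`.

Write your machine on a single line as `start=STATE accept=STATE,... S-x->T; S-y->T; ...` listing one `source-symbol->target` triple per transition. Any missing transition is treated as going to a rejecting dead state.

States q0..q3 record the length of the longest prefix of `bbab` that matches the current input suffix. Reaching q4 means `bbab` has been seen, and we stay there forever. Accept from q4.
        a   b  
>  q0   q0  q1 
   q1   q0  q2 
   q2   q3  q2 
   q3   q0  q4 
 * q4   q4  q4 
(> = start, * = accepting)

start=q0; accept=q4; q0-a->q0; q0-b->q1; q1-a->q0; q1-b->q2; q2-a->q3; q2-b->q2; q3-a->q0; q3-b->q4; q4-a->q4; q4-b->q4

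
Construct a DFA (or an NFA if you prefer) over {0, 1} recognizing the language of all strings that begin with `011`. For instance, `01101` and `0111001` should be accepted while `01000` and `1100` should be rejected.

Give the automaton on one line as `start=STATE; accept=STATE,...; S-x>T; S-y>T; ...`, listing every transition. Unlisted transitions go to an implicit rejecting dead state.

start=q0; accept=q3; q0-0>q1; q0-1>q4; q1-0>q4; q1-1>q2; q2-0>q4; q2-1>q3; q3-0>q3; q3-1>q3; q4-0>q4; q4-1>q4

Walk along `011` while the input agrees: from q0 take `0` to q1, and so on. Any deviation drops to the rejecting sink q4. Once q3 is reached the prefix is confirmed and every continuation is accepted.
With 5 states:
        0   1  
>  q0   q1  q4 
   q1   q4  q2 
   q2   q4  q3 
 * q3   q3  q3 
   q4   q4  q4 
(> = start, * = accepting)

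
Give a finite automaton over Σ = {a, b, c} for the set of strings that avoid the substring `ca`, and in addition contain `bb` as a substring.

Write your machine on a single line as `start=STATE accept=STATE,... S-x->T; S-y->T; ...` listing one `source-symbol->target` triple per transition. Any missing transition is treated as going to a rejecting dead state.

start=S0; accept=S3,S5; S0-a->S0; S0-b->S1; S0-c->S2; S1-a->S0; S1-b->S3; S1-c->S2; S2-a->S4; S2-b->S1; S2-c->S2; S3-a->S3; S3-b->S3; S3-c->S5; S4-a->S4; S4-b->S6; S4-c->S4; S5-a->S7; S5-b->S3; S5-c->S5; S6-a->S4; S6-b->S7; S6-c->S4; S7-a->S7; S7-b->S7; S7-c->S7

Run two small machines in parallel and take their product. The first has 3 states tracking partial matches of the forbidden pattern `ca`; the second has 3 states tracking whether and how much of `bb` has been seen. A product state is a pair (one from each), accepting exactly when both do.
An 8-state machine:
        a   b   c  
>  S0   S0  S1  S2 
   S1   S0  S3  S2 
   S2   S4  S1  S2 
 * S3   S3  S3  S5 
   S4   S4  S6  S4 
 * S5   S7  S3  S5 
   S6   S4  S7  S4 
   S7   S7  S7  S7 
(> = start, * = accepting)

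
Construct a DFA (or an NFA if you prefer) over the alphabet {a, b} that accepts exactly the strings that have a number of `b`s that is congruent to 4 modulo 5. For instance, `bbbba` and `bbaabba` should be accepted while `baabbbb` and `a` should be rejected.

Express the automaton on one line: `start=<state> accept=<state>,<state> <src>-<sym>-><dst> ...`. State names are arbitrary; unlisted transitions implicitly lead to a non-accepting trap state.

The only thing that matters is how many `b`s have appeared, reduced mod 5. Use one state per residue: q0 for 0, …, q4 for 4. Reading `b` moves to the next residue; anything else stays put. q4 is accepting.
A 5-state machine:
        a   b  
>  q0   q0  q1 
   q1   q1  q2 
   q2   q2  q3 
   q3   q3  q4 
 * q4   q4  q0 
(> = start, * = accepting)

start=q0 accept=q4 q0-a->q0 q0-b->q1 q1-a->q1 q1-b->q2 q2-a->q2 q2-b->q3 q3-a->q3 q3-b->q4 q4-a->q4 q4-b->q0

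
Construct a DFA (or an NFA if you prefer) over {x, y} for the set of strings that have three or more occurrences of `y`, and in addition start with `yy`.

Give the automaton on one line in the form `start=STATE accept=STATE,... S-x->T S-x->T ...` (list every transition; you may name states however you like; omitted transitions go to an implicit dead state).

start=q0 accept=q4 q0-x->q1 q0-y->q2 q1-x->q1 q1-y->q1 q2-x->q1 q2-y->q3 q3-x->q3 q3-y->q4 q4-x->q4 q4-y->q4

Run two small machines in parallel and take their product. The first has 5 states tracking the count of `y`s, saturating at 4; the second has 4 states tracking whether the input so far still matches the prefix `yy`. A product state is a pair (one from each), accepting exactly when both do. Minimizing collapses redundant product states.
A 5-state machine:
        x   y  
>  q0   q1  q2 
   q1   q1  q1 
   q2   q1  q3 
   q3   q3  q4 
 * q4   q4  q4 
(> = start, * = accepting)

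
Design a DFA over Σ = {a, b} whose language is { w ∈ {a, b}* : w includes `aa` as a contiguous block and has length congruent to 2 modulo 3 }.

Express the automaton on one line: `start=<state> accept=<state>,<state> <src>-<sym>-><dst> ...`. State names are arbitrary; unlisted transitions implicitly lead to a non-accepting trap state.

Run two small machines in parallel and take their product. One (3 states) tracks whether and how much of `aa` has been seen; the other (3 states) tracks the input length modulo 3. Each combined state is a pair, one component from each; accept when both components accept.
A 9-state machine:
        a   b  
>  s0   s1  s2 
   s1   s3  s4 
   s2   s5  s4 
 * s3   s6  s6 
   s4   s7  s0 
   s5   s6  s0 
   s6   s8  s8 
   s7   s8  s2 
   s8   s3  s3 
(> = start, * = accepting)

start=s0 accept=s3 s0-a->s1 s0-b->s2 s1-a->s3 s1-b->s4 s2-a->s5 s2-b->s4 s3-a->s6 s3-b->s6 s4-a->s7 s4-b->s0 s5-a->s6 s5-b->s0 s6-a->s8 s6-b->s8 s7-a->s8 s7-b->s2 s8-a->s3 s8-b->s3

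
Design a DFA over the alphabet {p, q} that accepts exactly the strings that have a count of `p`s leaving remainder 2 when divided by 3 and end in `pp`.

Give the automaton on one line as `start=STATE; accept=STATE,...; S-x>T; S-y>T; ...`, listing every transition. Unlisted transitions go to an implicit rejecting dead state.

Run two small machines in parallel and take their product. One (3 states) tracks the count of `p`s modulo 3; the other (3 states) tracks how much of the suffix `pp` has currently been matched. Each combined state is a pair, one component from each; accept when both components accept. Equivalent product states are then merged.
       p  q 
>  A   B  A 
   B   C  D 
 * C   A  E 
   D   E  D 
   E   A  E 
(> = start, * = accepting)

start=A; accept=C; A-p>B; A-q>A; B-p>C; B-q>D; C-p>A; C-q>E; D-p>E; D-q>D; E-p>A; E-q>E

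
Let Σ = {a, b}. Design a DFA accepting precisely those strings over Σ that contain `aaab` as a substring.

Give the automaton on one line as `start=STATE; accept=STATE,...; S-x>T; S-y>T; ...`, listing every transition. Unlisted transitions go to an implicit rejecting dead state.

start=q0; accept=q4; q0-a>q1; q0-b>q0; q1-a>q2; q1-b>q0; q2-a>q3; q2-b>q0; q3-a>q3; q3-b>q4; q4-a>q4; q4-b>q4

Track how much of `aaab` has been matched so far: state q0 is no progress, q4 is the absorbing accept state reached once `aaab` has occurred. Intermediate states record partial matches; on a mismatch, fall back to the longest reusable overlap.
A 5-state machine:
        a   b  
>  q0   q1  q0 
   q1   q2  q0 
   q2   q3  q0 
   q3   q3  q4 
 * q4   q4  q4 
(> = start, * = accepting)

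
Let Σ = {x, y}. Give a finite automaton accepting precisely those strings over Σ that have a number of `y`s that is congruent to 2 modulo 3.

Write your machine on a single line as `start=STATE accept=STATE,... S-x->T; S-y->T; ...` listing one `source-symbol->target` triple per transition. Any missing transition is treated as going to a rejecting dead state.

The only thing that matters is how many `y`s have appeared, reduced mod 3. Use one state per residue: A for 0, …, C for 2. Reading `y` moves to the next residue; anything else stays put. C is accepting.
A 3-state machine:
       x  y 
>  A   A  B 
   B   B  C 
 * C   C  A 
(> = start, * = accepting)

start=A; accept=C; A-x->A; A-y->B; B-x->B; B-y->C; C-x->C; C-y->A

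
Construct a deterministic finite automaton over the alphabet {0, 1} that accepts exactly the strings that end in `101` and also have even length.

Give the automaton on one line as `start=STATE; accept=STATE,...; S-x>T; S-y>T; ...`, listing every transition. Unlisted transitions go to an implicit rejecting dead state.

start=q0; accept=q7; q0-0>q1; q0-1>q2; q1-0>q0; q1-1>q3; q2-0>q4; q2-1>q3; q3-0>q5; q3-1>q2; q4-0>q1; q4-1>q6; q5-0>q0; q5-1>q7; q6-0>q4; q6-1>q3; q7-0>q5; q7-1>q2

Handle the two conditions separately and then intersect. One (4 states) tracks how much of the suffix `101` has currently been matched; the other (2 states) tracks the input length modulo 2. Each combined state is a pair, one component from each; accept when both components accept.
An 8-state machine:
        0   1  
>  q0   q1  q2 
   q1   q0  q3 
   q2   q4  q3 
   q3   q5  q2 
   q4   q1  q6 
   q5   q0  q7 
   q6   q4  q3 
 * q7   q5  q2 
(> = start, * = accepting)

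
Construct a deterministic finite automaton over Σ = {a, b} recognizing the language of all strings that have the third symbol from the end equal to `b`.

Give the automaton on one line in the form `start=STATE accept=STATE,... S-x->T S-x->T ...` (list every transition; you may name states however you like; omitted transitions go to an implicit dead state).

Because acceptance depends on a position counted from the end, the machine has to buffer the most recent 3 symbols. Make each state the string of the last up-to-3 symbols read; on input `x` shift the window left and append `x`. Accept when the buffered window has length 3 and begins with `b`.
With 15 states:
          a    b  
>  q0     q1   q2 
   q1     q3   q4 
   q2     q5   q6 
   q3     q7   q8 
   q4     q9  q10 
   q5    q11  q12 
   q6    q13  q14 
   q7     q7   q8 
   q8     q9  q10 
   q9    q11  q12 
   q10   q13  q14 
 * q11    q7   q8 
 * q12    q9  q10 
 * q13   q11  q12 
 * q14   q13  q14 
(> = start, * = accepting)

start=q0 accept=q11,q12,q13,q14 q0-a->q1 q0-b->q2 q1-a->q3 q1-b->q4 q2-a->q5 q2-b->q6 q3-a->q7 q3-b->q8 q4-a->q9 q4-b->q10 q5-a->q11 q5-b->q12 q6-a->q13 q6-b->q14 q7-a->q7 q7-b->q8 q8-a->q9 q8-b->q10 q9-a->q11 q9-b->q12 q10-a->q13 q10-b->q14 q11-a->q7 q11-b->q8 q12-a->q9 q12-b->q10 q13-a->q11 q13-b->q12 q14-a->q13 q14-b->q14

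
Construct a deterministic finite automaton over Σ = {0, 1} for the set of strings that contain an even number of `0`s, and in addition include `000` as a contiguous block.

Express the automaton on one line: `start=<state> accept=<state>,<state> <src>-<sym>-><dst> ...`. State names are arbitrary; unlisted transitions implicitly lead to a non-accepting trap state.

Run two small machines in parallel and take their product. One (2 states) tracks the count of `0`s modulo 2; the other (4 states) tracks whether and how much of `000` has been seen. Each combined state is a pair, one component from each; accept when both components accept.
8 states suffice.
       0  1 
>  A   B  A 
   B   C  D 
   C   E  A 
   D   F  D 
   E   G  E 
   F   H  A 
 * G   E  G 
   H   G  D 
(> = start, * = accepting)

start=A accept=G A-0->B A-1->A B-0->C B-1->D C-0->E C-1->A D-0->F D-1->D E-0->G E-1->E F-0->H F-1->A G-0->E G-1->G H-0->G H-1->D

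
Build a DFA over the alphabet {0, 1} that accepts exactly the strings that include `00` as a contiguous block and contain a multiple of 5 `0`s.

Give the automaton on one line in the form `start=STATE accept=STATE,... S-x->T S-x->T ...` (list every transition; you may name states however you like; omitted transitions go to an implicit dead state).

start=S0 accept=S8 S0-0->S1 S0-1->S0 S1-0->S2 S1-1->S3 S2-0->S4 S2-1->S2 S3-0->S5 S3-1->S3 S4-0->S6 S4-1->S4 S5-0->S4 S5-1->S7 S6-0->S8 S6-1->S6 S7-0->S9 S7-1->S7 S8-0->S10 S8-1->S8 S9-0->S6 S9-1->S11 S10-0->S2 S10-1->S10 S11-0->S12 S11-1->S11 S12-0->S8 S12-1->S13 S13-0->S14 S13-1->S13 S14-0->S10 S14-1->S0

Run two small machines in parallel and take their product. One (3 states) tracks whether and how much of `00` has been seen; the other (5 states) tracks the count of `0`s modulo 5. Each combined state is a pair, one component from each; accept when both components accept.
          0    1  
>  S0     S1   S0 
   S1     S2   S3 
   S2     S4   S2 
   S3     S5   S3 
   S4     S6   S4 
   S5     S4   S7 
   S6     S8   S6 
   S7     S9   S7 
 * S8    S10   S8 
   S9     S6  S11 
   S10    S2  S10 
   S11   S12  S11 
   S12    S8  S13 
   S13   S14  S13 
   S14   S10   S0 
(> = start, * = accepting)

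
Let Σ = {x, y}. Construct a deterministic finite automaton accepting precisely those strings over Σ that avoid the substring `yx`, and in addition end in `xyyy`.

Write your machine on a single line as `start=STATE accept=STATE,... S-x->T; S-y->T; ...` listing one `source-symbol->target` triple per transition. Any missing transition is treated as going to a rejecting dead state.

start=q0; accept=q7; q0-x->q1; q0-y->q2; q1-x->q1; q1-y->q3; q2-x->q4; q2-y->q2; q3-x->q4; q3-y->q5; q4-x->q4; q4-y->q6; q5-x->q4; q5-y->q7; q6-x->q4; q6-y->q8; q7-x->q4; q7-y->q2; q8-x->q4; q8-y->q9; q9-x->q4; q9-y->q10; q10-x->q4; q10-y->q10

Build one automaton per condition and run them in lockstep. The first has 3 states tracking partial matches of the forbidden pattern `yx`; the second has 5 states tracking how much of the suffix `xyyy` has currently been matched. A product state is a pair (one from each), accepting exactly when both do.
With 11 states:
          x    y  
>  q0     q1   q2 
   q1     q1   q3 
   q2     q4   q2 
   q3     q4   q5 
   q4     q4   q6 
   q5     q4   q7 
   q6     q4   q8 
 * q7     q4   q2 
   q8     q4   q9 
   q9     q4  q10 
   q10    q4  q10 
(> = start, * = accepting)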